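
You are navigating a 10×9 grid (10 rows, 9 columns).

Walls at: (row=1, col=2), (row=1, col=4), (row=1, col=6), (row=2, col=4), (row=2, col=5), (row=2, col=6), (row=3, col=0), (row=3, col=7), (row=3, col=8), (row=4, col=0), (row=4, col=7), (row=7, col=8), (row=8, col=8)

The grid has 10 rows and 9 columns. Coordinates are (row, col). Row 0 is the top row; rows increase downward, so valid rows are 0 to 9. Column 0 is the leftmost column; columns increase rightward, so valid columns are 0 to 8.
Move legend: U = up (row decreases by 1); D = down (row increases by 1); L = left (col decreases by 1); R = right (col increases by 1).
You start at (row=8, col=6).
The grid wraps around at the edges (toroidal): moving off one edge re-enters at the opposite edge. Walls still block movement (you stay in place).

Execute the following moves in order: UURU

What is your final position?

Answer: Final position: (row=5, col=7)

Derivation:
Start: (row=8, col=6)
  U (up): (row=8, col=6) -> (row=7, col=6)
  U (up): (row=7, col=6) -> (row=6, col=6)
  R (right): (row=6, col=6) -> (row=6, col=7)
  U (up): (row=6, col=7) -> (row=5, col=7)
Final: (row=5, col=7)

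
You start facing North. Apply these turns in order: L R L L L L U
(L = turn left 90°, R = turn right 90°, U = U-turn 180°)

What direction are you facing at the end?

Start: North
  L (left (90° counter-clockwise)) -> West
  R (right (90° clockwise)) -> North
  L (left (90° counter-clockwise)) -> West
  L (left (90° counter-clockwise)) -> South
  L (left (90° counter-clockwise)) -> East
  L (left (90° counter-clockwise)) -> North
  U (U-turn (180°)) -> South
Final: South

Answer: Final heading: South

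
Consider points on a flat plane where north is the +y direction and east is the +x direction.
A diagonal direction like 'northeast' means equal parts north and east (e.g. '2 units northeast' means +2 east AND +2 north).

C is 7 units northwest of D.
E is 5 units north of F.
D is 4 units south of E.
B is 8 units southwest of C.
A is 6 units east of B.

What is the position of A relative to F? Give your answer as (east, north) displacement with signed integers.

Place F at the origin (east=0, north=0).
  E is 5 units north of F: delta (east=+0, north=+5); E at (east=0, north=5).
  D is 4 units south of E: delta (east=+0, north=-4); D at (east=0, north=1).
  C is 7 units northwest of D: delta (east=-7, north=+7); C at (east=-7, north=8).
  B is 8 units southwest of C: delta (east=-8, north=-8); B at (east=-15, north=0).
  A is 6 units east of B: delta (east=+6, north=+0); A at (east=-9, north=0).
Therefore A relative to F: (east=-9, north=0).

Answer: A is at (east=-9, north=0) relative to F.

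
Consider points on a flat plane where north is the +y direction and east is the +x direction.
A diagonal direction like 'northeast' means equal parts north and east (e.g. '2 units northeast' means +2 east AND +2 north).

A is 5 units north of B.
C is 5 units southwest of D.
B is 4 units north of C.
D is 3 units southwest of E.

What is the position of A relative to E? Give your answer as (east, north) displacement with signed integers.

Answer: A is at (east=-8, north=1) relative to E.

Derivation:
Place E at the origin (east=0, north=0).
  D is 3 units southwest of E: delta (east=-3, north=-3); D at (east=-3, north=-3).
  C is 5 units southwest of D: delta (east=-5, north=-5); C at (east=-8, north=-8).
  B is 4 units north of C: delta (east=+0, north=+4); B at (east=-8, north=-4).
  A is 5 units north of B: delta (east=+0, north=+5); A at (east=-8, north=1).
Therefore A relative to E: (east=-8, north=1).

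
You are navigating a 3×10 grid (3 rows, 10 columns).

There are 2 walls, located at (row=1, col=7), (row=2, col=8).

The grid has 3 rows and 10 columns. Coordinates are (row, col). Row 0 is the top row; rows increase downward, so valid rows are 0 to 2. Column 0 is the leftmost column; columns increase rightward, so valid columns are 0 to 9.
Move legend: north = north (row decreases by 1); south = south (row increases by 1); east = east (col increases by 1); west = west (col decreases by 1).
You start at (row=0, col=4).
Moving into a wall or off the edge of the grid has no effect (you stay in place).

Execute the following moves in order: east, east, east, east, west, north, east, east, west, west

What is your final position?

Answer: Final position: (row=0, col=7)

Derivation:
Start: (row=0, col=4)
  east (east): (row=0, col=4) -> (row=0, col=5)
  east (east): (row=0, col=5) -> (row=0, col=6)
  east (east): (row=0, col=6) -> (row=0, col=7)
  east (east): (row=0, col=7) -> (row=0, col=8)
  west (west): (row=0, col=8) -> (row=0, col=7)
  north (north): blocked, stay at (row=0, col=7)
  east (east): (row=0, col=7) -> (row=0, col=8)
  east (east): (row=0, col=8) -> (row=0, col=9)
  west (west): (row=0, col=9) -> (row=0, col=8)
  west (west): (row=0, col=8) -> (row=0, col=7)
Final: (row=0, col=7)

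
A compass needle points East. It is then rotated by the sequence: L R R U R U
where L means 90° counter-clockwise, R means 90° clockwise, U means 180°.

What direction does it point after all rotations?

Answer: Final heading: West

Derivation:
Start: East
  L (left (90° counter-clockwise)) -> North
  R (right (90° clockwise)) -> East
  R (right (90° clockwise)) -> South
  U (U-turn (180°)) -> North
  R (right (90° clockwise)) -> East
  U (U-turn (180°)) -> West
Final: West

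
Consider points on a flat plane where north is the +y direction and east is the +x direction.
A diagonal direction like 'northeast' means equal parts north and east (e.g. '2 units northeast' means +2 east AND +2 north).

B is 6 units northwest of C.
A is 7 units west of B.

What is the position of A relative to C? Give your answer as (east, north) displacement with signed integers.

Answer: A is at (east=-13, north=6) relative to C.

Derivation:
Place C at the origin (east=0, north=0).
  B is 6 units northwest of C: delta (east=-6, north=+6); B at (east=-6, north=6).
  A is 7 units west of B: delta (east=-7, north=+0); A at (east=-13, north=6).
Therefore A relative to C: (east=-13, north=6).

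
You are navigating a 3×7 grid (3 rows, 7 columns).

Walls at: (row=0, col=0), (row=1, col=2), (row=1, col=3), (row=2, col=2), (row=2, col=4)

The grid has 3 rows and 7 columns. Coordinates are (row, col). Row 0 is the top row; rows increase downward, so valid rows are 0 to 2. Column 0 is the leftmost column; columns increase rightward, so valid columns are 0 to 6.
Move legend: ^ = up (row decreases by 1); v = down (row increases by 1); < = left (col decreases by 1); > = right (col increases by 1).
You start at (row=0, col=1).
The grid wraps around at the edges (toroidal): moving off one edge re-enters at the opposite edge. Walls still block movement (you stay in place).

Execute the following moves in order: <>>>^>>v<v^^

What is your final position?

Start: (row=0, col=1)
  < (left): blocked, stay at (row=0, col=1)
  > (right): (row=0, col=1) -> (row=0, col=2)
  > (right): (row=0, col=2) -> (row=0, col=3)
  > (right): (row=0, col=3) -> (row=0, col=4)
  ^ (up): blocked, stay at (row=0, col=4)
  > (right): (row=0, col=4) -> (row=0, col=5)
  > (right): (row=0, col=5) -> (row=0, col=6)
  v (down): (row=0, col=6) -> (row=1, col=6)
  < (left): (row=1, col=6) -> (row=1, col=5)
  v (down): (row=1, col=5) -> (row=2, col=5)
  ^ (up): (row=2, col=5) -> (row=1, col=5)
  ^ (up): (row=1, col=5) -> (row=0, col=5)
Final: (row=0, col=5)

Answer: Final position: (row=0, col=5)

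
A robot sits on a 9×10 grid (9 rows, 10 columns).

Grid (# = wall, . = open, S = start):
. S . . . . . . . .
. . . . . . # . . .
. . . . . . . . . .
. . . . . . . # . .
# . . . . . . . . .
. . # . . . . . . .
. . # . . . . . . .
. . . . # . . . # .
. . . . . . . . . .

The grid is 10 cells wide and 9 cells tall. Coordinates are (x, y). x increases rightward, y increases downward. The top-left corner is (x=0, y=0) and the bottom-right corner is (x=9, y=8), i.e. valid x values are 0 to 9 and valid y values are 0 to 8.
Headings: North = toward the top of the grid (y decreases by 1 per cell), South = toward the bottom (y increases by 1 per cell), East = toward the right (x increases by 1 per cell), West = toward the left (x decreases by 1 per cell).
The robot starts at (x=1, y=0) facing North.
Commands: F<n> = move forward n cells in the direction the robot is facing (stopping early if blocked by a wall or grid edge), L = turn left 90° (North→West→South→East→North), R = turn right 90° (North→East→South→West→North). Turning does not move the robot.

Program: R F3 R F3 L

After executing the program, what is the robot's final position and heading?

Start: (x=1, y=0), facing North
  R: turn right, now facing East
  F3: move forward 3, now at (x=4, y=0)
  R: turn right, now facing South
  F3: move forward 3, now at (x=4, y=3)
  L: turn left, now facing East
Final: (x=4, y=3), facing East

Answer: Final position: (x=4, y=3), facing East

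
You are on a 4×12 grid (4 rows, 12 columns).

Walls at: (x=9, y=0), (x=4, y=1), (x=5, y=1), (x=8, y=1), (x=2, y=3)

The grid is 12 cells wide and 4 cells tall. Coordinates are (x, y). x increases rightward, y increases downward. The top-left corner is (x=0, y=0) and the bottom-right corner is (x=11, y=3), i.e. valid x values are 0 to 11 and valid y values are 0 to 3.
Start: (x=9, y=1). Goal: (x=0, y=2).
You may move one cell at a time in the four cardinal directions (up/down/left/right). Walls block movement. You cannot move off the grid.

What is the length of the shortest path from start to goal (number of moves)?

BFS from (x=9, y=1) until reaching (x=0, y=2):
  Distance 0: (x=9, y=1)
  Distance 1: (x=10, y=1), (x=9, y=2)
  Distance 2: (x=10, y=0), (x=11, y=1), (x=8, y=2), (x=10, y=2), (x=9, y=3)
  Distance 3: (x=11, y=0), (x=7, y=2), (x=11, y=2), (x=8, y=3), (x=10, y=3)
  Distance 4: (x=7, y=1), (x=6, y=2), (x=7, y=3), (x=11, y=3)
  Distance 5: (x=7, y=0), (x=6, y=1), (x=5, y=2), (x=6, y=3)
  Distance 6: (x=6, y=0), (x=8, y=0), (x=4, y=2), (x=5, y=3)
  Distance 7: (x=5, y=0), (x=3, y=2), (x=4, y=3)
  Distance 8: (x=4, y=0), (x=3, y=1), (x=2, y=2), (x=3, y=3)
  Distance 9: (x=3, y=0), (x=2, y=1), (x=1, y=2)
  Distance 10: (x=2, y=0), (x=1, y=1), (x=0, y=2), (x=1, y=3)  <- goal reached here
One shortest path (10 moves): (x=9, y=1) -> (x=9, y=2) -> (x=8, y=2) -> (x=7, y=2) -> (x=6, y=2) -> (x=5, y=2) -> (x=4, y=2) -> (x=3, y=2) -> (x=2, y=2) -> (x=1, y=2) -> (x=0, y=2)

Answer: Shortest path length: 10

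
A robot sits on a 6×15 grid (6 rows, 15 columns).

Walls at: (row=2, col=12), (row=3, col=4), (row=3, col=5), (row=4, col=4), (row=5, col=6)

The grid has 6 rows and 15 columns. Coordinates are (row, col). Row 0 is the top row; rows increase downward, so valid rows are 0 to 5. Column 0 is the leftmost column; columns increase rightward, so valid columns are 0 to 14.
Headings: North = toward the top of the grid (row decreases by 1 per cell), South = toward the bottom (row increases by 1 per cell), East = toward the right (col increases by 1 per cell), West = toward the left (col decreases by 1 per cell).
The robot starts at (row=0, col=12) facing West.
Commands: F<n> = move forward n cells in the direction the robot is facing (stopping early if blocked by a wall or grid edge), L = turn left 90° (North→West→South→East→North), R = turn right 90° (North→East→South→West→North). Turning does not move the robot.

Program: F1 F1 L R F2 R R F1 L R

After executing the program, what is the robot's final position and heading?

Answer: Final position: (row=0, col=9), facing East

Derivation:
Start: (row=0, col=12), facing West
  F1: move forward 1, now at (row=0, col=11)
  F1: move forward 1, now at (row=0, col=10)
  L: turn left, now facing South
  R: turn right, now facing West
  F2: move forward 2, now at (row=0, col=8)
  R: turn right, now facing North
  R: turn right, now facing East
  F1: move forward 1, now at (row=0, col=9)
  L: turn left, now facing North
  R: turn right, now facing East
Final: (row=0, col=9), facing East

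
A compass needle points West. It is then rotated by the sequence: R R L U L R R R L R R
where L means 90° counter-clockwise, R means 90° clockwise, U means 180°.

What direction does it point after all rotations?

Start: West
  R (right (90° clockwise)) -> North
  R (right (90° clockwise)) -> East
  L (left (90° counter-clockwise)) -> North
  U (U-turn (180°)) -> South
  L (left (90° counter-clockwise)) -> East
  R (right (90° clockwise)) -> South
  R (right (90° clockwise)) -> West
  R (right (90° clockwise)) -> North
  L (left (90° counter-clockwise)) -> West
  R (right (90° clockwise)) -> North
  R (right (90° clockwise)) -> East
Final: East

Answer: Final heading: East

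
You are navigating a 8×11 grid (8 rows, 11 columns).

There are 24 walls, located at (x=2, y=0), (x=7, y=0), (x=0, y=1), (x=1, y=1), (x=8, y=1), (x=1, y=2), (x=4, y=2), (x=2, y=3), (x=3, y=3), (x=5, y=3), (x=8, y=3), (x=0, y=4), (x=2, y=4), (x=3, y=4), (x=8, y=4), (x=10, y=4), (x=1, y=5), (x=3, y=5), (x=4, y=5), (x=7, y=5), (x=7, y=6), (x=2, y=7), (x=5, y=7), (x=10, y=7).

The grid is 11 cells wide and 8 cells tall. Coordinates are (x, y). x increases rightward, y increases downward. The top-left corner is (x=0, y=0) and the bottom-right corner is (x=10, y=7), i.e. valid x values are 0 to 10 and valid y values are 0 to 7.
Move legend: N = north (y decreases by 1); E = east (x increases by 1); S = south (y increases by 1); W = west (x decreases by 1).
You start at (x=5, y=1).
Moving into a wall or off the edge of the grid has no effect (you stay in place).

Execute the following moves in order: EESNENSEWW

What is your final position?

Start: (x=5, y=1)
  E (east): (x=5, y=1) -> (x=6, y=1)
  E (east): (x=6, y=1) -> (x=7, y=1)
  S (south): (x=7, y=1) -> (x=7, y=2)
  N (north): (x=7, y=2) -> (x=7, y=1)
  E (east): blocked, stay at (x=7, y=1)
  N (north): blocked, stay at (x=7, y=1)
  S (south): (x=7, y=1) -> (x=7, y=2)
  E (east): (x=7, y=2) -> (x=8, y=2)
  W (west): (x=8, y=2) -> (x=7, y=2)
  W (west): (x=7, y=2) -> (x=6, y=2)
Final: (x=6, y=2)

Answer: Final position: (x=6, y=2)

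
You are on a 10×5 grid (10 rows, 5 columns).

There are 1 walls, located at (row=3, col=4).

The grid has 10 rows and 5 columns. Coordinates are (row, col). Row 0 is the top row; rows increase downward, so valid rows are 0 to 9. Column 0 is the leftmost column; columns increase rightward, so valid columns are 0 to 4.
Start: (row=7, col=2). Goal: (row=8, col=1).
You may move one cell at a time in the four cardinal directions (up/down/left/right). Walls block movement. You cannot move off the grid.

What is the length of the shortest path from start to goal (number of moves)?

BFS from (row=7, col=2) until reaching (row=8, col=1):
  Distance 0: (row=7, col=2)
  Distance 1: (row=6, col=2), (row=7, col=1), (row=7, col=3), (row=8, col=2)
  Distance 2: (row=5, col=2), (row=6, col=1), (row=6, col=3), (row=7, col=0), (row=7, col=4), (row=8, col=1), (row=8, col=3), (row=9, col=2)  <- goal reached here
One shortest path (2 moves): (row=7, col=2) -> (row=7, col=1) -> (row=8, col=1)

Answer: Shortest path length: 2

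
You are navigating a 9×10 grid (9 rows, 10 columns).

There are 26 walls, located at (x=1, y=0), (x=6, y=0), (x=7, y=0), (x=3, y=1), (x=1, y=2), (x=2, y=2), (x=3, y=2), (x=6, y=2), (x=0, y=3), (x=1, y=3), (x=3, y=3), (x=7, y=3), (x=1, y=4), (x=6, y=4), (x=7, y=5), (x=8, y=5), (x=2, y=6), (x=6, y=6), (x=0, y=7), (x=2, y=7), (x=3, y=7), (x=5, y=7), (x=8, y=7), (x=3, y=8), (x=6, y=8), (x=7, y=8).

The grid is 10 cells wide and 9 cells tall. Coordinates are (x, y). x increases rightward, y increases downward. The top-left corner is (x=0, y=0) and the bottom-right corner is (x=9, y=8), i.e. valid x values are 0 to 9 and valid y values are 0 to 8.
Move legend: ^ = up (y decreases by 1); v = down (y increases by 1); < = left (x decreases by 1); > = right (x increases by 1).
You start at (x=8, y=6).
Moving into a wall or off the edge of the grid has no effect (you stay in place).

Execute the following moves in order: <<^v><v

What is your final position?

Answer: Final position: (x=6, y=7)

Derivation:
Start: (x=8, y=6)
  < (left): (x=8, y=6) -> (x=7, y=6)
  < (left): blocked, stay at (x=7, y=6)
  ^ (up): blocked, stay at (x=7, y=6)
  v (down): (x=7, y=6) -> (x=7, y=7)
  > (right): blocked, stay at (x=7, y=7)
  < (left): (x=7, y=7) -> (x=6, y=7)
  v (down): blocked, stay at (x=6, y=7)
Final: (x=6, y=7)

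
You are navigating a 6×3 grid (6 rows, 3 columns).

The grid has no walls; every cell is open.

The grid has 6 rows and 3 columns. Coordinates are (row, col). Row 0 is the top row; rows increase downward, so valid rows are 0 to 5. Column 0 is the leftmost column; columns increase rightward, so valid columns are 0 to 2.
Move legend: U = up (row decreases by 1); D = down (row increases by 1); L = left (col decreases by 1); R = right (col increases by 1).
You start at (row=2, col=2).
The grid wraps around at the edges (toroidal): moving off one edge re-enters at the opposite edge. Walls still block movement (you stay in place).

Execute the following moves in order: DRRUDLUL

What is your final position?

Answer: Final position: (row=2, col=2)

Derivation:
Start: (row=2, col=2)
  D (down): (row=2, col=2) -> (row=3, col=2)
  R (right): (row=3, col=2) -> (row=3, col=0)
  R (right): (row=3, col=0) -> (row=3, col=1)
  U (up): (row=3, col=1) -> (row=2, col=1)
  D (down): (row=2, col=1) -> (row=3, col=1)
  L (left): (row=3, col=1) -> (row=3, col=0)
  U (up): (row=3, col=0) -> (row=2, col=0)
  L (left): (row=2, col=0) -> (row=2, col=2)
Final: (row=2, col=2)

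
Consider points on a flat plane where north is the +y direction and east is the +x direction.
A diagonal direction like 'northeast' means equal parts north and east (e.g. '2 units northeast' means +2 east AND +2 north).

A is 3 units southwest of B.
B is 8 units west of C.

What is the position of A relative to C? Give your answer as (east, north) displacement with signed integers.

Place C at the origin (east=0, north=0).
  B is 8 units west of C: delta (east=-8, north=+0); B at (east=-8, north=0).
  A is 3 units southwest of B: delta (east=-3, north=-3); A at (east=-11, north=-3).
Therefore A relative to C: (east=-11, north=-3).

Answer: A is at (east=-11, north=-3) relative to C.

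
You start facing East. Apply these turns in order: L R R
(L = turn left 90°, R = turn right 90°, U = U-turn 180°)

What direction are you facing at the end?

Start: East
  L (left (90° counter-clockwise)) -> North
  R (right (90° clockwise)) -> East
  R (right (90° clockwise)) -> South
Final: South

Answer: Final heading: South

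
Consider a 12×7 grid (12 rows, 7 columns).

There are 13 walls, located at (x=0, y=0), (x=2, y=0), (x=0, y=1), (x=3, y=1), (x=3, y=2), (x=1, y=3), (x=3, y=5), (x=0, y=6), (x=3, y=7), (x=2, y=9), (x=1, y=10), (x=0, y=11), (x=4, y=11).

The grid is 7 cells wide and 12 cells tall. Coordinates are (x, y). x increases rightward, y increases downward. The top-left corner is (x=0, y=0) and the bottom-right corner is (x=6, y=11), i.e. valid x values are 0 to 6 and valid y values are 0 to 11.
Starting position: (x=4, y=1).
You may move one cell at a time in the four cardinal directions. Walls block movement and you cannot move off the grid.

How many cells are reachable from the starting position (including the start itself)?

Answer: Reachable cells: 71

Derivation:
BFS flood-fill from (x=4, y=1):
  Distance 0: (x=4, y=1)
  Distance 1: (x=4, y=0), (x=5, y=1), (x=4, y=2)
  Distance 2: (x=3, y=0), (x=5, y=0), (x=6, y=1), (x=5, y=2), (x=4, y=3)
  Distance 3: (x=6, y=0), (x=6, y=2), (x=3, y=3), (x=5, y=3), (x=4, y=4)
  Distance 4: (x=2, y=3), (x=6, y=3), (x=3, y=4), (x=5, y=4), (x=4, y=5)
  Distance 5: (x=2, y=2), (x=2, y=4), (x=6, y=4), (x=5, y=5), (x=4, y=6)
  Distance 6: (x=2, y=1), (x=1, y=2), (x=1, y=4), (x=2, y=5), (x=6, y=5), (x=3, y=6), (x=5, y=6), (x=4, y=7)
  Distance 7: (x=1, y=1), (x=0, y=2), (x=0, y=4), (x=1, y=5), (x=2, y=6), (x=6, y=6), (x=5, y=7), (x=4, y=8)
  Distance 8: (x=1, y=0), (x=0, y=3), (x=0, y=5), (x=1, y=6), (x=2, y=7), (x=6, y=7), (x=3, y=8), (x=5, y=8), (x=4, y=9)
  Distance 9: (x=1, y=7), (x=2, y=8), (x=6, y=8), (x=3, y=9), (x=5, y=9), (x=4, y=10)
  Distance 10: (x=0, y=7), (x=1, y=8), (x=6, y=9), (x=3, y=10), (x=5, y=10)
  Distance 11: (x=0, y=8), (x=1, y=9), (x=2, y=10), (x=6, y=10), (x=3, y=11), (x=5, y=11)
  Distance 12: (x=0, y=9), (x=2, y=11), (x=6, y=11)
  Distance 13: (x=0, y=10), (x=1, y=11)
Total reachable: 71 (grid has 71 open cells total)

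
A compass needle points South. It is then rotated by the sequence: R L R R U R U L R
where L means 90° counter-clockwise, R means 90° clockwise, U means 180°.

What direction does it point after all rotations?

Answer: Final heading: East

Derivation:
Start: South
  R (right (90° clockwise)) -> West
  L (left (90° counter-clockwise)) -> South
  R (right (90° clockwise)) -> West
  R (right (90° clockwise)) -> North
  U (U-turn (180°)) -> South
  R (right (90° clockwise)) -> West
  U (U-turn (180°)) -> East
  L (left (90° counter-clockwise)) -> North
  R (right (90° clockwise)) -> East
Final: East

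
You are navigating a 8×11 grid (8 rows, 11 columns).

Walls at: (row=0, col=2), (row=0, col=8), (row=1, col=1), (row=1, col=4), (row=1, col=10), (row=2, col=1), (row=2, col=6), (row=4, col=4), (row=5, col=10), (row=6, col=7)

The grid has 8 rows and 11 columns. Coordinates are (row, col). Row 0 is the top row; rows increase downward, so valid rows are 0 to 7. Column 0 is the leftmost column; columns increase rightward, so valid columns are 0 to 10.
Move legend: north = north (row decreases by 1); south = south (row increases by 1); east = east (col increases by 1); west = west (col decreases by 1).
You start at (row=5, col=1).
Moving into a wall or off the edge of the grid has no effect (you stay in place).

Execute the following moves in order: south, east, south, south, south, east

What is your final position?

Start: (row=5, col=1)
  south (south): (row=5, col=1) -> (row=6, col=1)
  east (east): (row=6, col=1) -> (row=6, col=2)
  south (south): (row=6, col=2) -> (row=7, col=2)
  south (south): blocked, stay at (row=7, col=2)
  south (south): blocked, stay at (row=7, col=2)
  east (east): (row=7, col=2) -> (row=7, col=3)
Final: (row=7, col=3)

Answer: Final position: (row=7, col=3)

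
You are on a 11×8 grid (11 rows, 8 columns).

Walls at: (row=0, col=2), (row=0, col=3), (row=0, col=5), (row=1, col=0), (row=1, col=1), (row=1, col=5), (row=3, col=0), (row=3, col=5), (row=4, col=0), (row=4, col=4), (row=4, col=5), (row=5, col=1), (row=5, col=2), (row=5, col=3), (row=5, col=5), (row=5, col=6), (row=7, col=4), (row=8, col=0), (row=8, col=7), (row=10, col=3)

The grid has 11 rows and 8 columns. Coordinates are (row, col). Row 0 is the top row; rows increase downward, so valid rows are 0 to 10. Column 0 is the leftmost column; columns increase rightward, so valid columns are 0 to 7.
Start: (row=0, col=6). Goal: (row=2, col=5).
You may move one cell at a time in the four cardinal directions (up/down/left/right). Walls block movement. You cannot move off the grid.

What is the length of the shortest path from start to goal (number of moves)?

Answer: Shortest path length: 3

Derivation:
BFS from (row=0, col=6) until reaching (row=2, col=5):
  Distance 0: (row=0, col=6)
  Distance 1: (row=0, col=7), (row=1, col=6)
  Distance 2: (row=1, col=7), (row=2, col=6)
  Distance 3: (row=2, col=5), (row=2, col=7), (row=3, col=6)  <- goal reached here
One shortest path (3 moves): (row=0, col=6) -> (row=1, col=6) -> (row=2, col=6) -> (row=2, col=5)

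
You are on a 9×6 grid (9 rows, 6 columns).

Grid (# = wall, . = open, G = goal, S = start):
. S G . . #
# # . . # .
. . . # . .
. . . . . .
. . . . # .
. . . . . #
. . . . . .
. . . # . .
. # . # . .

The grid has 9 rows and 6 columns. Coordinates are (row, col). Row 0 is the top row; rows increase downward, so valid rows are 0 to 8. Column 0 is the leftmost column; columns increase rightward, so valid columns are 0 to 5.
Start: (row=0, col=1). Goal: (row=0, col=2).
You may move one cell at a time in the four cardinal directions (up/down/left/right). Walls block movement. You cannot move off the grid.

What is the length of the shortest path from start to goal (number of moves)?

Answer: Shortest path length: 1

Derivation:
BFS from (row=0, col=1) until reaching (row=0, col=2):
  Distance 0: (row=0, col=1)
  Distance 1: (row=0, col=0), (row=0, col=2)  <- goal reached here
One shortest path (1 moves): (row=0, col=1) -> (row=0, col=2)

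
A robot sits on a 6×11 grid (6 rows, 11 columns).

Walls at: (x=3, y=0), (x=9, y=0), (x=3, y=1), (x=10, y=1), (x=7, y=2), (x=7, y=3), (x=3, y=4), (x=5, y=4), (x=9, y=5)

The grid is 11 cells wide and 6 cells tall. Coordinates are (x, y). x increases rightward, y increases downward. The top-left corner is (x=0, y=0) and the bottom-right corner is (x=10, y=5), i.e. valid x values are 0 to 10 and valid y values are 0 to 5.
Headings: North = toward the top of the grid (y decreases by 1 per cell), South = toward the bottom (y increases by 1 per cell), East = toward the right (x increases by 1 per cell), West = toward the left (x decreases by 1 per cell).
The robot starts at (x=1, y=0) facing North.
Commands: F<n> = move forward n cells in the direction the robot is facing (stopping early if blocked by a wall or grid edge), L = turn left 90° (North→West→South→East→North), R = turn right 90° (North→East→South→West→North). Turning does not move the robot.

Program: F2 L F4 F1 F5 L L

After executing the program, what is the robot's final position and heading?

Answer: Final position: (x=0, y=0), facing East

Derivation:
Start: (x=1, y=0), facing North
  F2: move forward 0/2 (blocked), now at (x=1, y=0)
  L: turn left, now facing West
  F4: move forward 1/4 (blocked), now at (x=0, y=0)
  F1: move forward 0/1 (blocked), now at (x=0, y=0)
  F5: move forward 0/5 (blocked), now at (x=0, y=0)
  L: turn left, now facing South
  L: turn left, now facing East
Final: (x=0, y=0), facing East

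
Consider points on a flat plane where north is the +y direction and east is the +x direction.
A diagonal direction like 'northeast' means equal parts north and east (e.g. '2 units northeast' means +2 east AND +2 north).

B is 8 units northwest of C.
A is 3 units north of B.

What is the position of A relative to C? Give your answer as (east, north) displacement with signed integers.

Answer: A is at (east=-8, north=11) relative to C.

Derivation:
Place C at the origin (east=0, north=0).
  B is 8 units northwest of C: delta (east=-8, north=+8); B at (east=-8, north=8).
  A is 3 units north of B: delta (east=+0, north=+3); A at (east=-8, north=11).
Therefore A relative to C: (east=-8, north=11).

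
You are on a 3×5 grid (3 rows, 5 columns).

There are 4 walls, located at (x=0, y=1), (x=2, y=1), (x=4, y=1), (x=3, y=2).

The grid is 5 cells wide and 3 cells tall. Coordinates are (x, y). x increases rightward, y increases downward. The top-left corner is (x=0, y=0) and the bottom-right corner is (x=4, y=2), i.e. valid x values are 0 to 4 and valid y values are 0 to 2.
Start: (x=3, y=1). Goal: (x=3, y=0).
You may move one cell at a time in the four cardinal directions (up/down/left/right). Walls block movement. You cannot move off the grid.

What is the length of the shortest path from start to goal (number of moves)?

Answer: Shortest path length: 1

Derivation:
BFS from (x=3, y=1) until reaching (x=3, y=0):
  Distance 0: (x=3, y=1)
  Distance 1: (x=3, y=0)  <- goal reached here
One shortest path (1 moves): (x=3, y=1) -> (x=3, y=0)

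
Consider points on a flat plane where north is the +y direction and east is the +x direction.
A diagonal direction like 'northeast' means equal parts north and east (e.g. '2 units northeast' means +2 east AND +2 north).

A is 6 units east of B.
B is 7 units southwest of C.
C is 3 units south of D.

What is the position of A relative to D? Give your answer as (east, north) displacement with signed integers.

Place D at the origin (east=0, north=0).
  C is 3 units south of D: delta (east=+0, north=-3); C at (east=0, north=-3).
  B is 7 units southwest of C: delta (east=-7, north=-7); B at (east=-7, north=-10).
  A is 6 units east of B: delta (east=+6, north=+0); A at (east=-1, north=-10).
Therefore A relative to D: (east=-1, north=-10).

Answer: A is at (east=-1, north=-10) relative to D.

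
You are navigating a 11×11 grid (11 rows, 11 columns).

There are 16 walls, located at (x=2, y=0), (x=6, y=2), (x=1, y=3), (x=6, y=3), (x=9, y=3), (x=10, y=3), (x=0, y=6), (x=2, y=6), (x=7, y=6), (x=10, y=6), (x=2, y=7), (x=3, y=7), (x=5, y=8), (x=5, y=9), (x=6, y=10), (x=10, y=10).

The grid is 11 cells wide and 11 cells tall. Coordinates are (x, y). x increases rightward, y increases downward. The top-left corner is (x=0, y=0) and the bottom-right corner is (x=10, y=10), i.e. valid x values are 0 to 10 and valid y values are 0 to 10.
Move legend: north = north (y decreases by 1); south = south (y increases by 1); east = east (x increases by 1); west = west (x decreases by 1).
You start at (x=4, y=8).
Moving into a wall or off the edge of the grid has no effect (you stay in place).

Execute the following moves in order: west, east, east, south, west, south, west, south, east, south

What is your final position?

Start: (x=4, y=8)
  west (west): (x=4, y=8) -> (x=3, y=8)
  east (east): (x=3, y=8) -> (x=4, y=8)
  east (east): blocked, stay at (x=4, y=8)
  south (south): (x=4, y=8) -> (x=4, y=9)
  west (west): (x=4, y=9) -> (x=3, y=9)
  south (south): (x=3, y=9) -> (x=3, y=10)
  west (west): (x=3, y=10) -> (x=2, y=10)
  south (south): blocked, stay at (x=2, y=10)
  east (east): (x=2, y=10) -> (x=3, y=10)
  south (south): blocked, stay at (x=3, y=10)
Final: (x=3, y=10)

Answer: Final position: (x=3, y=10)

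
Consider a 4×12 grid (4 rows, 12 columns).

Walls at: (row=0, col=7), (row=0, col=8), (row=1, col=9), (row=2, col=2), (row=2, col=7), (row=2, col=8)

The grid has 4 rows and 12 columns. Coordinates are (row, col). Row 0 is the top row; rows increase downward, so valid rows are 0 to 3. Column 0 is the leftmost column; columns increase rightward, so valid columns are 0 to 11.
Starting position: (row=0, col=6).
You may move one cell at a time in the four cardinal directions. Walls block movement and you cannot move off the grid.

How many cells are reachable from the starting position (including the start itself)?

BFS flood-fill from (row=0, col=6):
  Distance 0: (row=0, col=6)
  Distance 1: (row=0, col=5), (row=1, col=6)
  Distance 2: (row=0, col=4), (row=1, col=5), (row=1, col=7), (row=2, col=6)
  Distance 3: (row=0, col=3), (row=1, col=4), (row=1, col=8), (row=2, col=5), (row=3, col=6)
  Distance 4: (row=0, col=2), (row=1, col=3), (row=2, col=4), (row=3, col=5), (row=3, col=7)
  Distance 5: (row=0, col=1), (row=1, col=2), (row=2, col=3), (row=3, col=4), (row=3, col=8)
  Distance 6: (row=0, col=0), (row=1, col=1), (row=3, col=3), (row=3, col=9)
  Distance 7: (row=1, col=0), (row=2, col=1), (row=2, col=9), (row=3, col=2), (row=3, col=10)
  Distance 8: (row=2, col=0), (row=2, col=10), (row=3, col=1), (row=3, col=11)
  Distance 9: (row=1, col=10), (row=2, col=11), (row=3, col=0)
  Distance 10: (row=0, col=10), (row=1, col=11)
  Distance 11: (row=0, col=9), (row=0, col=11)
Total reachable: 42 (grid has 42 open cells total)

Answer: Reachable cells: 42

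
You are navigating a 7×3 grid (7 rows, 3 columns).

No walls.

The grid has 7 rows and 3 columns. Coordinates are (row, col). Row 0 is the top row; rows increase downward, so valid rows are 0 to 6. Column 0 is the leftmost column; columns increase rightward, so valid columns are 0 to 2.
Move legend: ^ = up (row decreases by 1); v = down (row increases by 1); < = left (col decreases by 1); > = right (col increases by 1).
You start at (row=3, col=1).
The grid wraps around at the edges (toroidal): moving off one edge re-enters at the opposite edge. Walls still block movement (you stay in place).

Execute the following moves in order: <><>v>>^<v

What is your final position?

Start: (row=3, col=1)
  < (left): (row=3, col=1) -> (row=3, col=0)
  > (right): (row=3, col=0) -> (row=3, col=1)
  < (left): (row=3, col=1) -> (row=3, col=0)
  > (right): (row=3, col=0) -> (row=3, col=1)
  v (down): (row=3, col=1) -> (row=4, col=1)
  > (right): (row=4, col=1) -> (row=4, col=2)
  > (right): (row=4, col=2) -> (row=4, col=0)
  ^ (up): (row=4, col=0) -> (row=3, col=0)
  < (left): (row=3, col=0) -> (row=3, col=2)
  v (down): (row=3, col=2) -> (row=4, col=2)
Final: (row=4, col=2)

Answer: Final position: (row=4, col=2)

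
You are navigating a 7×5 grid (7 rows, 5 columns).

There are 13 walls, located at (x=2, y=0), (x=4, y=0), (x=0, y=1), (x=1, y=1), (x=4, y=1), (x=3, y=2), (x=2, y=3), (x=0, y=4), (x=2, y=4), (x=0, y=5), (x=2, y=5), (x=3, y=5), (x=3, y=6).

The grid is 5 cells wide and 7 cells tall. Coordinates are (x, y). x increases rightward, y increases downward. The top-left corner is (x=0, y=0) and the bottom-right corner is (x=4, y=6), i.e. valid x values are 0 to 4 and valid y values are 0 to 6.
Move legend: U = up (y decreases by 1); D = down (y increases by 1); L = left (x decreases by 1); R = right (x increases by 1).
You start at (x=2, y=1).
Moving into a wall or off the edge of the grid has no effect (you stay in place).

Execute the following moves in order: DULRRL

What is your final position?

Start: (x=2, y=1)
  D (down): (x=2, y=1) -> (x=2, y=2)
  U (up): (x=2, y=2) -> (x=2, y=1)
  L (left): blocked, stay at (x=2, y=1)
  R (right): (x=2, y=1) -> (x=3, y=1)
  R (right): blocked, stay at (x=3, y=1)
  L (left): (x=3, y=1) -> (x=2, y=1)
Final: (x=2, y=1)

Answer: Final position: (x=2, y=1)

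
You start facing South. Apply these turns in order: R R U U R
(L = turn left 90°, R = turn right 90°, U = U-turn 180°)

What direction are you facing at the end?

Start: South
  R (right (90° clockwise)) -> West
  R (right (90° clockwise)) -> North
  U (U-turn (180°)) -> South
  U (U-turn (180°)) -> North
  R (right (90° clockwise)) -> East
Final: East

Answer: Final heading: East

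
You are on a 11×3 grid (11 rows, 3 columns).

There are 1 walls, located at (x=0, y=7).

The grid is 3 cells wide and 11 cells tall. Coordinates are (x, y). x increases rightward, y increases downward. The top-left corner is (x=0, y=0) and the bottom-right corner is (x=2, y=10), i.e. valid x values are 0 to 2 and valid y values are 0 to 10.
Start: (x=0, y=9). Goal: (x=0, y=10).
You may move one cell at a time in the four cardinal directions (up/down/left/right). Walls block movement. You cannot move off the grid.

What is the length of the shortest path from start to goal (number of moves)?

Answer: Shortest path length: 1

Derivation:
BFS from (x=0, y=9) until reaching (x=0, y=10):
  Distance 0: (x=0, y=9)
  Distance 1: (x=0, y=8), (x=1, y=9), (x=0, y=10)  <- goal reached here
One shortest path (1 moves): (x=0, y=9) -> (x=0, y=10)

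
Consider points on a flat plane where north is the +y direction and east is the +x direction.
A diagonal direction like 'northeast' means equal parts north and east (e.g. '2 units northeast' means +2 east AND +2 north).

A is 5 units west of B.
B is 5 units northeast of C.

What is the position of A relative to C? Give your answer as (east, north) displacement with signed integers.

Answer: A is at (east=0, north=5) relative to C.

Derivation:
Place C at the origin (east=0, north=0).
  B is 5 units northeast of C: delta (east=+5, north=+5); B at (east=5, north=5).
  A is 5 units west of B: delta (east=-5, north=+0); A at (east=0, north=5).
Therefore A relative to C: (east=0, north=5).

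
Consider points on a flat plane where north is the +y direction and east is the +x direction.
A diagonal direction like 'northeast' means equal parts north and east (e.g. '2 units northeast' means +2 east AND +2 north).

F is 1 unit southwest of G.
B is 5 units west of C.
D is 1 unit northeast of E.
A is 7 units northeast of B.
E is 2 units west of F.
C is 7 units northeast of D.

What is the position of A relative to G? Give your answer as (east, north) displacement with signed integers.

Answer: A is at (east=7, north=14) relative to G.

Derivation:
Place G at the origin (east=0, north=0).
  F is 1 unit southwest of G: delta (east=-1, north=-1); F at (east=-1, north=-1).
  E is 2 units west of F: delta (east=-2, north=+0); E at (east=-3, north=-1).
  D is 1 unit northeast of E: delta (east=+1, north=+1); D at (east=-2, north=0).
  C is 7 units northeast of D: delta (east=+7, north=+7); C at (east=5, north=7).
  B is 5 units west of C: delta (east=-5, north=+0); B at (east=0, north=7).
  A is 7 units northeast of B: delta (east=+7, north=+7); A at (east=7, north=14).
Therefore A relative to G: (east=7, north=14).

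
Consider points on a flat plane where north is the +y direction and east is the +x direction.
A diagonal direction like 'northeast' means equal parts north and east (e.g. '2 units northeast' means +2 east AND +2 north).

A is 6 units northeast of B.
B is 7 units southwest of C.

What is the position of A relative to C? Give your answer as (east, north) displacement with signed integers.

Answer: A is at (east=-1, north=-1) relative to C.

Derivation:
Place C at the origin (east=0, north=0).
  B is 7 units southwest of C: delta (east=-7, north=-7); B at (east=-7, north=-7).
  A is 6 units northeast of B: delta (east=+6, north=+6); A at (east=-1, north=-1).
Therefore A relative to C: (east=-1, north=-1).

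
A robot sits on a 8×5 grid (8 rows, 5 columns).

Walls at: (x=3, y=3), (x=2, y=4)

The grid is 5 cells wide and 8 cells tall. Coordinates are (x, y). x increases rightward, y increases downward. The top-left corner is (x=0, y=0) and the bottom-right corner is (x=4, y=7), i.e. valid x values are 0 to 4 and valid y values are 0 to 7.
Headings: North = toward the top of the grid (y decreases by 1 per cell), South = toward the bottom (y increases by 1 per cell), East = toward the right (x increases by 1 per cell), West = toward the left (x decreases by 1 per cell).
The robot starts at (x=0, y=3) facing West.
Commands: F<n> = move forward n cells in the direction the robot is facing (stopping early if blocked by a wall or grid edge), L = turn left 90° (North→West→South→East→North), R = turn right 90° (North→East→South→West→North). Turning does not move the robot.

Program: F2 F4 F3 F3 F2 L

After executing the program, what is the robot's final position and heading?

Answer: Final position: (x=0, y=3), facing South

Derivation:
Start: (x=0, y=3), facing West
  F2: move forward 0/2 (blocked), now at (x=0, y=3)
  F4: move forward 0/4 (blocked), now at (x=0, y=3)
  F3: move forward 0/3 (blocked), now at (x=0, y=3)
  F3: move forward 0/3 (blocked), now at (x=0, y=3)
  F2: move forward 0/2 (blocked), now at (x=0, y=3)
  L: turn left, now facing South
Final: (x=0, y=3), facing South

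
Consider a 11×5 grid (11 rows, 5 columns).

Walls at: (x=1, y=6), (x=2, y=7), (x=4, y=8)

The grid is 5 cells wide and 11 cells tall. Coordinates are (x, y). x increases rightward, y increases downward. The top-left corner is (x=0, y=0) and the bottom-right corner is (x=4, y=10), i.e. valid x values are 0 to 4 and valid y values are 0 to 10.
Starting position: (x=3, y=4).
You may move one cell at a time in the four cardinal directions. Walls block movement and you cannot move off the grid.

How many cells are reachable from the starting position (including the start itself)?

BFS flood-fill from (x=3, y=4):
  Distance 0: (x=3, y=4)
  Distance 1: (x=3, y=3), (x=2, y=4), (x=4, y=4), (x=3, y=5)
  Distance 2: (x=3, y=2), (x=2, y=3), (x=4, y=3), (x=1, y=4), (x=2, y=5), (x=4, y=5), (x=3, y=6)
  Distance 3: (x=3, y=1), (x=2, y=2), (x=4, y=2), (x=1, y=3), (x=0, y=4), (x=1, y=5), (x=2, y=6), (x=4, y=6), (x=3, y=7)
  Distance 4: (x=3, y=0), (x=2, y=1), (x=4, y=1), (x=1, y=2), (x=0, y=3), (x=0, y=5), (x=4, y=7), (x=3, y=8)
  Distance 5: (x=2, y=0), (x=4, y=0), (x=1, y=1), (x=0, y=2), (x=0, y=6), (x=2, y=8), (x=3, y=9)
  Distance 6: (x=1, y=0), (x=0, y=1), (x=0, y=7), (x=1, y=8), (x=2, y=9), (x=4, y=9), (x=3, y=10)
  Distance 7: (x=0, y=0), (x=1, y=7), (x=0, y=8), (x=1, y=9), (x=2, y=10), (x=4, y=10)
  Distance 8: (x=0, y=9), (x=1, y=10)
  Distance 9: (x=0, y=10)
Total reachable: 52 (grid has 52 open cells total)

Answer: Reachable cells: 52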